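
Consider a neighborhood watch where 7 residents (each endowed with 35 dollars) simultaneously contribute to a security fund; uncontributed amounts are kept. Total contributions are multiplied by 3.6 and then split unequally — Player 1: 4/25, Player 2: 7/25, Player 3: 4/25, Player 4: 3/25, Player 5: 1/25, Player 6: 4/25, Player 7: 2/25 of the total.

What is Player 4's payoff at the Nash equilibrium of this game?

Each unit j contributes comes back to j as 3.6 × (j's share), so j prefers to contribute only if that share exceeds 1/3.6 = 0.2778; otherwise keeping the unit dominates.
Only Player 2 (7/25) clears that bar, contributing 35; the remaining 6 contribute 0. Total contributed: 35.
Player 4 keeps 35 and receives 3.6 × 35 × 3/25 = 15.12 from the security fund, for a payoff of 50.12.

50.12 dollars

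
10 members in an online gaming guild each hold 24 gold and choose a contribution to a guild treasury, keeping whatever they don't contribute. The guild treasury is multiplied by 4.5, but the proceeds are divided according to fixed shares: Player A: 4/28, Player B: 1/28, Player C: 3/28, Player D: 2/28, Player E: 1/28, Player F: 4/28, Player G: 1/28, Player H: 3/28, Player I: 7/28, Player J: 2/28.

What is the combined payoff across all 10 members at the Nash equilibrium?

A player with share s gets back 4.5·s per unit contributed, so full contribution is dominant for anyone with s > 1/4.5 = 0.2222 and zero contribution is dominant for anyone below.
Player I alone (share 7/28) is above the threshold, contributing 24; the remaining 9 contribute 0. Total contributed: 24.
The guild treasury pays out 4.5 × 24 = 108.00 in total (split across the unequal shares, but the aggregate is all that matters for the group sum).
The 9 free-riders keep 24 each, adding 216. Group total = 216 + 108.00 = 324.00.

324.00 gold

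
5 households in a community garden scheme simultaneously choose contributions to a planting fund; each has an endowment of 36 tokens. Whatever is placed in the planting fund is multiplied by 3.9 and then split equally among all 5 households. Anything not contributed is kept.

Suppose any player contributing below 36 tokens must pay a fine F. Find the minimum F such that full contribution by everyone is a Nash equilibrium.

7.92 tokens

Given the others contribute fully, the best deviation is to contribute 0 (any partial contribution still incurs the fine and gives up units whose private return 0.7800 is below 1).
Deviating from 36 to 0 saves 36 tokens but forfeits the deviator's share of the drop in the planting fund: 3.9/5 × 36 = 28.08.
So the deviation gain is 36 − 28.08 = 7.92, and the fine must be at least 7.92 tokens to wipe it out.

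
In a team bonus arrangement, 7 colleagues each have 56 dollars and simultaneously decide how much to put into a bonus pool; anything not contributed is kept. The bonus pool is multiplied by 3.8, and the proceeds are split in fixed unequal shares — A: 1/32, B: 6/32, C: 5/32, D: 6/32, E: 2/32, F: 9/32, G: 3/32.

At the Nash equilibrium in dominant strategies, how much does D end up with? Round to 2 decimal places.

Player j's private return per contributed unit is 3.8 × (j's share). Contributing is weakly dominant for j when that share is at least 1/3.8 = 0.2632, and contributing 0 is dominant otherwise.
The only share above 0.2632 is F's 9/32, contributing 56; the remaining 6 contribute 0. Total contributed: 56.
D keeps 56 and receives 3.8 × 56 × 6/32 = 39.90 from the bonus pool, for a payoff of 95.90.

95.90 dollars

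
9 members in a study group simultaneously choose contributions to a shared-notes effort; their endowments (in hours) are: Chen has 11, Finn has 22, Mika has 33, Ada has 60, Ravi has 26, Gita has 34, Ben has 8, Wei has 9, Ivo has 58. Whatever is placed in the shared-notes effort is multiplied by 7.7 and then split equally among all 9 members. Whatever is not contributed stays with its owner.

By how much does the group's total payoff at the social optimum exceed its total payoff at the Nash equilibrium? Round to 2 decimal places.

The private return per contributed unit is 7.7/9 = 0.8556 < 1 for every player regardless of endowment, so the Nash equilibrium is zero contribution and the group total is Σ E_j = 11 + 22 + 33 + 60 + 26 + 34 + 8 + 9 + 58 = 261.
Each contributed unit returns 7.700 to the group, so the social optimum is full contribution by everyone: group total = 7.700 × 261 = 2009.70.
Efficiency loss = (7.700 − 1) × 261 = 1748.70.

1748.70 hours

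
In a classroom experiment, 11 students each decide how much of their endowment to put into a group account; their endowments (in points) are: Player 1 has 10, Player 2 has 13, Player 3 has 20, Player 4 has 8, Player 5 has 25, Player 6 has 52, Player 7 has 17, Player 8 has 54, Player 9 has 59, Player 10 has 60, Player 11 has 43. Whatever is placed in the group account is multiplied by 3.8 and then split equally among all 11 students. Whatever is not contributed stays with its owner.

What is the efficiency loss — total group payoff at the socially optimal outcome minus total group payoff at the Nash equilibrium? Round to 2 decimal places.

The private return per contributed unit is 3.8/11 = 0.3455 < 1 for every player regardless of endowment, so the Nash equilibrium is zero contribution and the group total is Σ E_j = 10 + 13 + 20 + 8 + 25 + 52 + 17 + 54 + 59 + 60 + 43 = 361.
Each contributed unit returns 3.800 to the group, so the social optimum is full contribution by everyone: group total = 3.800 × 361 = 1371.80.
Efficiency loss = (3.800 − 1) × 361 = 1010.80.

1010.80 points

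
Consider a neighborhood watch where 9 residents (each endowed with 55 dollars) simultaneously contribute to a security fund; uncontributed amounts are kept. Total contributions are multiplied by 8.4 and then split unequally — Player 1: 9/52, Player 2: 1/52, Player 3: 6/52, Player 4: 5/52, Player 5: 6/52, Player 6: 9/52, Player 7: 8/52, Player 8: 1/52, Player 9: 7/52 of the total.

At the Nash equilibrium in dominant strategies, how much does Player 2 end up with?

A player with share s gets back 8.4·s per unit contributed, so full contribution is dominant for anyone with s > 1/8.4 = 0.1190 and zero contribution is dominant for anyone below.
Player 1, Player 6, Player 7 and Player 9 are above the threshold, contributing 55 each; the remaining 5 contribute 0. Total contributed: 220.
Player 2 keeps 55 and receives 8.4 × 220 × 1/52 = 35.54 from the security fund, for a payoff of 90.54.

90.54 dollars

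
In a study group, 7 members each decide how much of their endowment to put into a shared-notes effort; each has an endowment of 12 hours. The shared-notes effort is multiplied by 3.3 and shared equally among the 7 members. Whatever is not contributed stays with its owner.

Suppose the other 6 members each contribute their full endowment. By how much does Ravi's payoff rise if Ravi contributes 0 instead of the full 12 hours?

6.34 hours

Switching from a contribution of 12 to 0 lets Ravi keep an extra 12 hours, but lowers the shared-notes effort by 12, which costs Ravi their own share of that drop: 3.3/7 × 12 = 5.66.
Net gain = 12 − 5.66 = 6.34. The private return per contributed unit (0.4714) is below 1, so free-riding is indeed the best response regardless of what the others do.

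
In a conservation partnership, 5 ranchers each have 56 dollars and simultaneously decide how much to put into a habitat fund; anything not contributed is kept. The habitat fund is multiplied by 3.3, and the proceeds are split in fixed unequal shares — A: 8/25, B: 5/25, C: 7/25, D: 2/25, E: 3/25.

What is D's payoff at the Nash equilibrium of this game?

70.78 dollars

Each unit j contributes comes back to j as 3.3 × (j's share), so j prefers to contribute only if that share exceeds 1/3.3 = 0.3030; otherwise keeping the unit dominates.
A alone (share 8/25) is above the threshold, contributing 56; the remaining 4 contribute 0. Total contributed: 56.
D keeps 56 and receives 3.3 × 56 × 2/25 = 14.78 from the habitat fund, for a payoff of 70.78.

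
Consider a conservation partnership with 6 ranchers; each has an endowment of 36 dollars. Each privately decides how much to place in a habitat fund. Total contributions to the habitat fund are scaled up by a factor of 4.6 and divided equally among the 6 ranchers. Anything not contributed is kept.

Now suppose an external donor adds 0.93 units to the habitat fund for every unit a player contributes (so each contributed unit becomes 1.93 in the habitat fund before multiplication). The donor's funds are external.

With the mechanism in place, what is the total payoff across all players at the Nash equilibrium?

The effective private return per unit is now 4.6 × 1.93 / 6 = 1.4797 > 1, so every player's dominant strategy flips to full contribution.
At the Nash equilibrium everyone contributes 36. Group total payoff = 4.6 × 1.93 × 216 = 1917.65.

1917.65 dollars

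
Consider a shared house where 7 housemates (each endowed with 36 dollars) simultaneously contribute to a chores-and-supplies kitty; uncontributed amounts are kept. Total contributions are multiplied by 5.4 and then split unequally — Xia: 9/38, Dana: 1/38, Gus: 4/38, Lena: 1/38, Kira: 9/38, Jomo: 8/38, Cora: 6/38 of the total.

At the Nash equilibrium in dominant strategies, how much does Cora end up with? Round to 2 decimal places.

Each unit j contributes comes back to j as 5.4 × (j's share), so j prefers to contribute only if that share exceeds 1/5.4 = 0.1852; otherwise keeping the unit dominates.
Xia, Kira and Jomo are above the threshold, contributing 36 each; the remaining 4 contribute 0. Total contributed: 108.
Cora keeps 36 and receives 5.4 × 108 × 6/38 = 92.08 from the chores-and-supplies kitty, for a payoff of 128.08.

128.08 dollars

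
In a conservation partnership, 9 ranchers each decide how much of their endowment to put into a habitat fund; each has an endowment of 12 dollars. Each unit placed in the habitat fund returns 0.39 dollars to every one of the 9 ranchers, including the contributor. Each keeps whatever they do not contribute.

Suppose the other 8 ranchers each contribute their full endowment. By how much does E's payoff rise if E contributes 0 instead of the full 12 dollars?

7.32 dollars

Switching from a contribution of 12 to 0 lets E keep an extra 12 dollars, but lowers the habitat fund by 12, which costs E their own share of that drop: 0.39 × 12 = 4.68.
Net gain = 12 − 4.68 = 7.32. The private return per contributed unit (0.39) is below 1, so free-riding is indeed the best response regardless of what the others do.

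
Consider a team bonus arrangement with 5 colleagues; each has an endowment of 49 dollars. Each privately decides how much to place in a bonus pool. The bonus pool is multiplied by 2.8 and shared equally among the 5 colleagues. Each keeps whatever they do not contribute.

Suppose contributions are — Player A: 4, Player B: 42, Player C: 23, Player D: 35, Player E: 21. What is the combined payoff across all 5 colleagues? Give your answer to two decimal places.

470.00 dollars

Total contributed: 4 + 42 + 23 + 35 + 21 = 125; total kept: 5 × 49 − 125 = 120.
The bonus pool pays out 2.8 × 125 = 350.00 in aggregate.
Group total = 120 + 350.00 = 470.00.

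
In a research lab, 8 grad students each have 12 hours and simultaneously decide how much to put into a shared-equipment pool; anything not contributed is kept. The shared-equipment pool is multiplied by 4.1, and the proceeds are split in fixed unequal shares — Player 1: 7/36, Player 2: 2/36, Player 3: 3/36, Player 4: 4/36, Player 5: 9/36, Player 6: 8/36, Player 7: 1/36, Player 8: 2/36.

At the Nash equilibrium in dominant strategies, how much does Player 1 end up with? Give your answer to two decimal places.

For player j, contributing a unit is worthwhile iff 4.1 × (j's share) ≥ 1, i.e. iff j's share is at least 0.2439.
The only share above 0.2439 is Player 5's 9/36, contributing 12; the remaining 7 contribute 0. Total contributed: 12.
Player 1 keeps 12 and receives 4.1 × 12 × 7/36 = 9.57 from the shared-equipment pool, for a payoff of 21.57.

21.57 hours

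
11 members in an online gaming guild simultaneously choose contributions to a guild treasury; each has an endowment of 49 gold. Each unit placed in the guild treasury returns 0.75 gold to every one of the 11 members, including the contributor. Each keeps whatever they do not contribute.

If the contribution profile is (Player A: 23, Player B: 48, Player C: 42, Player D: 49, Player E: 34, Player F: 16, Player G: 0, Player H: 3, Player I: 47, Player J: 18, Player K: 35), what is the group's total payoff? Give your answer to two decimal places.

2822.75 gold

Total contributed: 23 + 48 + 42 + 49 + 34 + 16 + 0 + 3 + 47 + 18 + 35 = 315; total kept: 11 × 49 − 315 = 224.
The guild treasury pays out 0.75 × 11 × 315 = 2598.75 in aggregate.
Group total = 224 + 2598.75 = 2822.75.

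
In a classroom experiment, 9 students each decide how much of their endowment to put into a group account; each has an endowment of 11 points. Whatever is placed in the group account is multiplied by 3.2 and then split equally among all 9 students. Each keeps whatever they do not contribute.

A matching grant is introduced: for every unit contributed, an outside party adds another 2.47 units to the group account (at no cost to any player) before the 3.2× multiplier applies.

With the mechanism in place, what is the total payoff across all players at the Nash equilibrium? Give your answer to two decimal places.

1099.30 points

The effective private return per unit is now 3.2 × 3.47 / 9 = 1.2338 > 1, so every player's dominant strategy flips to full contribution.
So the Nash equilibrium is full contribution by all 9; the group earns 3.2 × 3.47 × 99 = 1099.30.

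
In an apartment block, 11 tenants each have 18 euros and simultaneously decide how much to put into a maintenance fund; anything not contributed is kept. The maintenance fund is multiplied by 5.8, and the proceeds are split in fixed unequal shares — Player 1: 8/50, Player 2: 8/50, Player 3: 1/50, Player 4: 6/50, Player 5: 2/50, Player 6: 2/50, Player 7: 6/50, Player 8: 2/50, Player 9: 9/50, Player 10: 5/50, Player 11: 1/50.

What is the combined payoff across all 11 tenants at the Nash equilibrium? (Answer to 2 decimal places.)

284.40 euros

Each unit j contributes comes back to j as 5.8 × (j's share), so j prefers to contribute only if that share exceeds 1/5.8 = 0.1724; otherwise keeping the unit dominates.
Player 9 alone (share 9/50) is above the threshold, contributing 18; the remaining 10 contribute 0. Total contributed: 18.
The maintenance fund pays out 5.8 × 18 = 104.40 in total (split across the unequal shares, but the aggregate is all that matters for the group sum).
The 10 free-riders keep 18 each, adding 180. Group total = 180 + 104.40 = 284.40.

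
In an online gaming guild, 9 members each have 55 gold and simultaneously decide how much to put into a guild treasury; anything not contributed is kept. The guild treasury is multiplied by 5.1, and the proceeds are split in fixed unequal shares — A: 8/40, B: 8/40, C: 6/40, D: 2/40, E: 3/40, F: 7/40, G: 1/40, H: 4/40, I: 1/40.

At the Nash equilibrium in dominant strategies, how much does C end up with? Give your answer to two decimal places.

Player j's private return per contributed unit is 5.1 × (j's share). Contributing is weakly dominant for j when that share is at least 1/5.1 = 0.1961, and contributing 0 is dominant otherwise.
A and B are above the threshold, contributing 55 each; the remaining 7 contribute 0. Total contributed: 110.
C keeps 55 and receives 5.1 × 110 × 6/40 = 84.15 from the guild treasury, for a payoff of 139.15.

139.15 gold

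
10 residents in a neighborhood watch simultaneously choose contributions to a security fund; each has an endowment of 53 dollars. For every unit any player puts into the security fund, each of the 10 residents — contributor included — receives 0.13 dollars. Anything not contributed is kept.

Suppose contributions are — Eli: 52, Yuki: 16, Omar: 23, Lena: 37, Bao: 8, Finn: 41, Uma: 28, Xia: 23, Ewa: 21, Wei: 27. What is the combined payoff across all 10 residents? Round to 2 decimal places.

Total contributed: 52 + 16 + 23 + 37 + 8 + 41 + 28 + 23 + 21 + 27 = 276; total kept: 10 × 53 − 276 = 254.
The security fund pays out 0.13 × 10 × 276 = 358.80 in aggregate.
Group total = 254 + 358.80 = 612.80.

612.80 dollars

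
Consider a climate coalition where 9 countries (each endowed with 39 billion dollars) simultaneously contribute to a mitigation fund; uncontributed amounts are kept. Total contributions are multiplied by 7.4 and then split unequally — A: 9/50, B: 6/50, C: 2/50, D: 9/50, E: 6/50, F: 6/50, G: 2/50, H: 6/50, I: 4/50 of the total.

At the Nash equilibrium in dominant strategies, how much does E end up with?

A player with share s gets back 7.4·s per unit contributed, so full contribution is dominant for anyone with s > 1/7.4 = 0.1351 and zero contribution is dominant for anyone below.
The shares above 0.1351 belong to A and D, contributing 39 each; the remaining 7 contribute 0. Total contributed: 78.
E keeps 39 and receives 7.4 × 78 × 6/50 = 69.26 from the mitigation fund, for a payoff of 108.26.

108.26 billion dollars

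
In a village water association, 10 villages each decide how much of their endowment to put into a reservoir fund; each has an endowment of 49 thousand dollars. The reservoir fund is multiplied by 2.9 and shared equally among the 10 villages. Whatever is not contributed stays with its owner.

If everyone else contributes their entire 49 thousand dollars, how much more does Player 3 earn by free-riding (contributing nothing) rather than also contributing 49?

Switching from a contribution of 49 to 0 lets Player 3 keep an extra 49 thousand dollars, but lowers the reservoir fund by 49, which costs Player 3 their own share of that drop: 2.9/10 × 49 = 14.21.
Net gain = 49 − 14.21 = 34.79. The private return per contributed unit (0.2900) is below 1, so free-riding is indeed the best response regardless of what the others do.

34.79 thousand dollars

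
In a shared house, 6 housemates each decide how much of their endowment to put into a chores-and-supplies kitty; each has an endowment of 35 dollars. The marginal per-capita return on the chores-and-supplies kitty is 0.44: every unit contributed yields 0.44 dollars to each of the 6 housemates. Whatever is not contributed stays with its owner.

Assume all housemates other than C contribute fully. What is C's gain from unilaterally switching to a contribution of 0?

Switching from a contribution of 35 to 0 lets C keep an extra 35 dollars, but lowers the chores-and-supplies kitty by 35, which costs C their own share of that drop: 0.44 × 35 = 15.40.
Net gain = 35 − 15.40 = 19.60. The private return per contributed unit (0.44) is below 1, so free-riding is indeed the best response regardless of what the others do.

19.60 dollars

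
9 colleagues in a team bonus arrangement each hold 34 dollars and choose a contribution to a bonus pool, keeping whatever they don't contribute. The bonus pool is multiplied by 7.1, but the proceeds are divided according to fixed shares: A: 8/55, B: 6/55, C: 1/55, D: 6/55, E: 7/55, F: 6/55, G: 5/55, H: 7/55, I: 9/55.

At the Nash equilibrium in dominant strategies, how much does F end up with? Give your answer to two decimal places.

86.67 dollars

Each unit j contributes comes back to j as 7.1 × (j's share), so j prefers to contribute only if that share exceeds 1/7.1 = 0.1408; otherwise keeping the unit dominates.
The shares above 0.1408 belong to A and I, contributing 34 each; the remaining 7 contribute 0. Total contributed: 68.
F keeps 34 and receives 7.1 × 68 × 6/55 = 52.67 from the bonus pool, for a payoff of 86.67.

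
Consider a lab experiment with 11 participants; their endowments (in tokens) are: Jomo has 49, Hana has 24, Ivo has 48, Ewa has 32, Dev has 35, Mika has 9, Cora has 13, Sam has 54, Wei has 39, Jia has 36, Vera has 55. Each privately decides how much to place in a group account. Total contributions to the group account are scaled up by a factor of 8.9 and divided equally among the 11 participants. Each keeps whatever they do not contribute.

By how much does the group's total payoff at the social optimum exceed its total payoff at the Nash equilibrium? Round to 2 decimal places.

The private return per contributed unit is 8.9/11 = 0.8091 < 1 for every player regardless of endowment, so the Nash equilibrium is zero contribution and the group total is Σ E_j = 49 + 24 + 48 + 32 + 35 + 9 + 13 + 54 + 39 + 36 + 55 = 394.
Each contributed unit returns 8.900 to the group, so the social optimum is full contribution by everyone: group total = 8.900 × 394 = 3506.60.
Efficiency loss = (8.900 − 1) × 394 = 3112.60.

3112.60 tokens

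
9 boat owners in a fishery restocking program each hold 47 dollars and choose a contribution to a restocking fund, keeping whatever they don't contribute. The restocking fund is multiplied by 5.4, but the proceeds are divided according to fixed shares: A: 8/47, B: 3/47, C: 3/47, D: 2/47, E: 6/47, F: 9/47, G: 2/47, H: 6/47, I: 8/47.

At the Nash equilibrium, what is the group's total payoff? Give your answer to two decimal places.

629.80 dollars

A player with share s gets back 5.4·s per unit contributed, so full contribution is dominant for anyone with s > 1/5.4 = 0.1852 and zero contribution is dominant for anyone below.
F alone (share 9/47) is above the threshold, contributing 47; the remaining 8 contribute 0. Total contributed: 47.
The restocking fund pays out 5.4 × 47 = 253.80 in total (split across the unequal shares, but the aggregate is all that matters for the group sum).
The 8 free-riders keep 47 each, adding 376. Group total = 376 + 253.80 = 629.80.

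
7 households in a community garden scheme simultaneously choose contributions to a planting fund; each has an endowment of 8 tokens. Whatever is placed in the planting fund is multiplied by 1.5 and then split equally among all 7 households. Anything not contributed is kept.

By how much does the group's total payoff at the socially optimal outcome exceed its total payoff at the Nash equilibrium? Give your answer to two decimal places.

28.00 tokens

Each contributed unit returns 1.5/7 = 0.2143 to its contributor — below 1 — so contributing 0 is dominant for every player. At the Nash equilibrium everyone keeps their 8, and the group total is 7 × 8 = 56.
Each contributed unit returns 1.500 to the group as a whole (0.2143 to each of 7 players), which exceeds 1, so the social optimum is full contribution: group total = 1.500 × 56 = 84.00.
Efficiency loss = 84.00 − 56 = 28.00.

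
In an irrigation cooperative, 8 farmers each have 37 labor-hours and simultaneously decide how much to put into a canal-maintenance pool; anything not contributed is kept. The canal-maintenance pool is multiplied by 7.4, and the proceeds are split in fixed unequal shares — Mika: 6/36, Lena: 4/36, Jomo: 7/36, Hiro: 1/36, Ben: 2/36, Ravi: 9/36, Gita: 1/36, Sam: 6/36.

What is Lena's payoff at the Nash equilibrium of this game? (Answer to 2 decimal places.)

158.69 labor-hours

A player with share s gets back 7.4·s per unit contributed, so full contribution is dominant for anyone with s > 1/7.4 = 0.1351 and zero contribution is dominant for anyone below.
Mika, Jomo, Ravi and Sam clear that bar, contributing 37 each; the remaining 4 contribute 0. Total contributed: 148.
Lena keeps 37 and receives 7.4 × 148 × 4/36 = 121.69 from the canal-maintenance pool, for a payoff of 158.69.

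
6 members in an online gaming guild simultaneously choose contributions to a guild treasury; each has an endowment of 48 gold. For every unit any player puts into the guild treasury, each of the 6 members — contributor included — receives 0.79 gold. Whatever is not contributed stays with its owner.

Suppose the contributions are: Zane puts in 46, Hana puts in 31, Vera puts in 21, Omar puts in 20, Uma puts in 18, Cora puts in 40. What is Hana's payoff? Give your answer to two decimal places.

156.04 gold

Total contributed: 46 + 31 + 21 + 20 + 18 + 40 = 176.
Each receives 0.79 × 176 = 139.04 from the guild treasury.
Hana keeps 48 − 31 = 17, so Hana's payoff is 17 + 139.04 = 156.04.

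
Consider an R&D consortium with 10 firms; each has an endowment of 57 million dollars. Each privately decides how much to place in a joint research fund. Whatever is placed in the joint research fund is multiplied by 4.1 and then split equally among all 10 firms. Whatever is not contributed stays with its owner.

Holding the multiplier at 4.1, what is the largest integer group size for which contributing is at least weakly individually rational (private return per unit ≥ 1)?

4

Private return per unit is 4.1/(group size), which is ≥ 1 whenever the group size is ≤ 4.1.
The largest such integer is 4.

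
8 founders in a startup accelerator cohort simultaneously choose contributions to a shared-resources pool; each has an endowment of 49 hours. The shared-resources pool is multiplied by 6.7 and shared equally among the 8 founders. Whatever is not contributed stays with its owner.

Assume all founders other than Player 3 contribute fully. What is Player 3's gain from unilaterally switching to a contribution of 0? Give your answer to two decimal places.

Switching from a contribution of 49 to 0 lets Player 3 keep an extra 49 hours, but lowers the shared-resources pool by 49, which costs Player 3 their own share of that drop: 6.7/8 × 49 = 41.04.
Net gain = 49 − 41.04 = 7.96. The private return per contributed unit (0.8375) is below 1, so free-riding is indeed the best response regardless of what the others do.

7.96 hours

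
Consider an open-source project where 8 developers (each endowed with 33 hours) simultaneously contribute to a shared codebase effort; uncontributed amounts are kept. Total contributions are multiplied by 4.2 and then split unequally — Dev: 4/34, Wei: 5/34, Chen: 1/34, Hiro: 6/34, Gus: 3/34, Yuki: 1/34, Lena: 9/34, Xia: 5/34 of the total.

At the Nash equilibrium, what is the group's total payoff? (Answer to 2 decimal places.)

369.60 hours

Player j's private return per contributed unit is 4.2 × (j's share). Contributing is weakly dominant for j when that share is at least 1/4.2 = 0.2381, and contributing 0 is dominant otherwise.
The only share above 0.2381 is Lena's 9/34, contributing 33; the remaining 7 contribute 0. Total contributed: 33.
The shared codebase effort pays out 4.2 × 33 = 138.60 in total (split across the unequal shares, but the aggregate is all that matters for the group sum).
The 7 free-riders keep 33 each, adding 231. Group total = 231 + 138.60 = 369.60.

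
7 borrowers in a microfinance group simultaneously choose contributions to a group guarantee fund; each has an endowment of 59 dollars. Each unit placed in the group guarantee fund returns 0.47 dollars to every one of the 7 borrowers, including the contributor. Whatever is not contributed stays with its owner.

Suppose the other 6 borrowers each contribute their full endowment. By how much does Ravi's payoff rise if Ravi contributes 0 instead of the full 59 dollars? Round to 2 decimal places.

Switching from a contribution of 59 to 0 lets Ravi keep an extra 59 dollars, but lowers the group guarantee fund by 59, which costs Ravi their own share of that drop: 0.47 × 59 = 27.73.
Net gain = 59 − 27.73 = 31.27. The private return per contributed unit (0.47) is below 1, so free-riding is indeed the best response regardless of what the others do.

31.27 dollars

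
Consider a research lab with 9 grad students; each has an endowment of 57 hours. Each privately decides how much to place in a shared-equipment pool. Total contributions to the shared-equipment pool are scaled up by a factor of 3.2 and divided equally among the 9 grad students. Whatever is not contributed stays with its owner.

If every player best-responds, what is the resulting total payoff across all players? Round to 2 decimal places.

Each contributed unit returns 3.2/9 = 0.3556 to its contributor — below 1 — so contributing 0 is dominant for every player. At the Nash equilibrium everyone keeps their 57, and the group total is 9 × 57 = 513.

513.00 hours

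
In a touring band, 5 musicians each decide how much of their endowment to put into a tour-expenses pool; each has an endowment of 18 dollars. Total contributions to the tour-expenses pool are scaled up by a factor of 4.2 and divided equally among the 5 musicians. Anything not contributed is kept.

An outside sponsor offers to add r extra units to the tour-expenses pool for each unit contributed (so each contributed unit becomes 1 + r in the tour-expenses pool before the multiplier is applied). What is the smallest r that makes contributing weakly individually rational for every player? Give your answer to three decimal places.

With matching at rate r, one contributed unit becomes (1 + r) in the tour-expenses pool and returns 4.2 × (1 + r) / 5 to the contributor.
Setting this equal to 1: 1 + r = 5/4.2 = 1.1905.
So the minimum matching rate is r = 1.1905 − 1 = 0.190.

0.190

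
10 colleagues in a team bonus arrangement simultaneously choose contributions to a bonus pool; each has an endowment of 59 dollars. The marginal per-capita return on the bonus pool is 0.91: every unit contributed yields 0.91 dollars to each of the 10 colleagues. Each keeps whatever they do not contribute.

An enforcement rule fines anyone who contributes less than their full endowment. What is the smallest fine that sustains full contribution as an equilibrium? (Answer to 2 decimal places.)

5.31 dollars

Given the others contribute fully, the best deviation is to contribute 0 (any partial contribution still incurs the fine and gives up units whose private return 0.91 is below 1).
Deviating from 59 to 0 saves 59 dollars but forfeits the deviator's share of the drop in the bonus pool: 0.91 × 59 = 53.69.
So the deviation gain is 59 − 53.69 = 5.31, and the fine must be at least 5.31 dollars to wipe it out.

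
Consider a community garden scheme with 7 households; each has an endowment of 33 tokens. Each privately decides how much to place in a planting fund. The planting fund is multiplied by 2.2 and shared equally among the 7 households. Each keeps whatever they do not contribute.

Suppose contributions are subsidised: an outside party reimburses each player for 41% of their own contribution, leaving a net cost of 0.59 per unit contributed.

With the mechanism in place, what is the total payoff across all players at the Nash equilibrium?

The effective private return is (2.2/7) / 0.59 = 0.5327, which is still under 1, so the mechanism doesn't change anyone's dominant strategy: zero contribution.
At the Nash equilibrium no one contributes; group total payoff = 7 × 33 = 231.

231.00 tokens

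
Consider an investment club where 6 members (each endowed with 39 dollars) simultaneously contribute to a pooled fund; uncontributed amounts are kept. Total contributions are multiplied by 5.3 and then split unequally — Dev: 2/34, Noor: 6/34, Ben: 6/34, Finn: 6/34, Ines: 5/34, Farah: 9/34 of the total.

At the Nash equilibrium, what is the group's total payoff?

401.70 dollars

Each unit j contributes comes back to j as 5.3 × (j's share), so j prefers to contribute only if that share exceeds 1/5.3 = 0.1887; otherwise keeping the unit dominates.
Only Farah (9/34) clears that bar, contributing 39; the remaining 5 contribute 0. Total contributed: 39.
The pooled fund pays out 5.3 × 39 = 206.70 in total (split across the unequal shares, but the aggregate is all that matters for the group sum).
The 5 free-riders keep 39 each, adding 195. Group total = 195 + 206.70 = 401.70.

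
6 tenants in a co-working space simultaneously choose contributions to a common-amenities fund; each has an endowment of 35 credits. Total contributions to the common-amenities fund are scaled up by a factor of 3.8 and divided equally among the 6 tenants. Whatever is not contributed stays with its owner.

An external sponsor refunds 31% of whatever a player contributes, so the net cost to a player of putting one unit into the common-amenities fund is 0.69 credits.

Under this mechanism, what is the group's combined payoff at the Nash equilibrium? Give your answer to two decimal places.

Even with the mechanism, each unit contributed returns only (3.8/6) / 0.69 = 0.9179 per unit of net cost, so contributing nothing is still dominant.
Everyone keeps their endowment and the group total is 6 × 35 = 210.

210.00 credits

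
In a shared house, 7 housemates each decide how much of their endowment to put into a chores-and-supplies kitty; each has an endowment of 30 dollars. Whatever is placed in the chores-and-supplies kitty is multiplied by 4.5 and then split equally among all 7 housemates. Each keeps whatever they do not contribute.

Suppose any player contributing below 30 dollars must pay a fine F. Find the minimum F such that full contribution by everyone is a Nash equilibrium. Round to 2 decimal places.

10.71 dollars

Given the others contribute fully, the best deviation is to contribute 0 (any partial contribution still incurs the fine and gives up units whose private return 0.6429 is below 1).
Deviating from 30 to 0 saves 30 dollars but forfeits the deviator's share of the drop in the chores-and-supplies kitty: 4.5/7 × 30 = 19.29.
So the deviation gain is 30 − 19.29 = 10.71, and the fine must be at least 10.71 dollars to wipe it out.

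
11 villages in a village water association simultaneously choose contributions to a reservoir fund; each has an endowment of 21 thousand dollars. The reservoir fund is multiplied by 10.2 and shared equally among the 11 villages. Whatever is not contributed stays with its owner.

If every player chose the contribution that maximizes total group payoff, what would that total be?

Each contributed unit returns 10.200 to the group as a whole (0.9273 to each of 11 players), which exceeds 1, so the social optimum is full contribution: group total = 10.200 × 231 = 2356.20.

2356.20 thousand dollars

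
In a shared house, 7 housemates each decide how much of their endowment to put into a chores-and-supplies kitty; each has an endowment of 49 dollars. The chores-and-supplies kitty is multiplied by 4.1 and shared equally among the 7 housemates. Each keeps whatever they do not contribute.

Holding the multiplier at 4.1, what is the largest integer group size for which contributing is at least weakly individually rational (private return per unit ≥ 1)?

4

Private return per unit is 4.1/(group size), which is ≥ 1 whenever the group size is ≤ 4.1.
The largest such integer is 4.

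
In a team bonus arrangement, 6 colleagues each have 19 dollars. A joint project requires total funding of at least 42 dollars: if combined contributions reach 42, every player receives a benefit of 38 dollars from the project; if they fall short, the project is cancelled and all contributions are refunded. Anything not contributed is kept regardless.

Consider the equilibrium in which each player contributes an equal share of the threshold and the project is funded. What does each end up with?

50 dollars

Equal share of the threshold: 42/6 = 7.
At this profile no one gains by cutting their contribution: any cut drops the total below 42, the project is cancelled, contributions are refunded, and the deviator ends with 19, which is less than 19 − 7 + 38 = 50. Contributing more than 7 just wastes the excess. So contributing exactly 7 is a best response.
Each player's payoff: 19 − 7 + 38 = 50.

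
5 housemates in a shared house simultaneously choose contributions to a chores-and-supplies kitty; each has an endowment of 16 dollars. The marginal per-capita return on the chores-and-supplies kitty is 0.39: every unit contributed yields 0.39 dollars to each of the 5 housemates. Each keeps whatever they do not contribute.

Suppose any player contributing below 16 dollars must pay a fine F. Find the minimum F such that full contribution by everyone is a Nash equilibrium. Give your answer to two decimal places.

Given the others contribute fully, the best deviation is to contribute 0 (any partial contribution still incurs the fine and gives up units whose private return 0.39 is below 1).
Deviating from 16 to 0 saves 16 dollars but forfeits the deviator's share of the drop in the chores-and-supplies kitty: 0.39 × 16 = 6.24.
So the deviation gain is 16 − 6.24 = 9.76, and the fine must be at least 9.76 dollars to wipe it out.

9.76 dollars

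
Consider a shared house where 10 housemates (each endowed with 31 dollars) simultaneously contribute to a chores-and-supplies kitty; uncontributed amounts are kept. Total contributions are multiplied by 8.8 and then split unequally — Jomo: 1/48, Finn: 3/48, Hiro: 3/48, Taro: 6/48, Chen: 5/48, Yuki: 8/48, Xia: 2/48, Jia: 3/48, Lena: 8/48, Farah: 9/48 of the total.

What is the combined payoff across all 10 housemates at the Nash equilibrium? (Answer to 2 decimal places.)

Each unit j contributes comes back to j as 8.8 × (j's share), so j prefers to contribute only if that share exceeds 1/8.8 = 0.1136; otherwise keeping the unit dominates.
Taro, Yuki, Lena and Farah are above the threshold, contributing 31 each; the remaining 6 contribute 0. Total contributed: 124.
The chores-and-supplies kitty pays out 8.8 × 124 = 1091.20 in total (split across the unequal shares, but the aggregate is all that matters for the group sum).
The 6 free-riders keep 31 each, adding 186. Group total = 186 + 1091.20 = 1277.20.

1277.20 dollars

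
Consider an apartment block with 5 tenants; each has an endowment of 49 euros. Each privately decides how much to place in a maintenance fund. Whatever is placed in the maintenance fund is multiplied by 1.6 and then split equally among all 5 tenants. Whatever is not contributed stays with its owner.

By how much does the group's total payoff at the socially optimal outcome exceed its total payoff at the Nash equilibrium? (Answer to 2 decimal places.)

Each contributed unit returns 1.6/5 = 0.3200 to its contributor — below 1 — so contributing 0 is dominant for every player. At the Nash equilibrium everyone keeps their 49, and the group total is 5 × 49 = 245.
Each contributed unit returns 1.600 to the group as a whole (0.3200 to each of 5 players), which exceeds 1, so the social optimum is full contribution: group total = 1.600 × 245 = 392.00.
Efficiency loss = 392.00 − 245 = 147.00.

147.00 euros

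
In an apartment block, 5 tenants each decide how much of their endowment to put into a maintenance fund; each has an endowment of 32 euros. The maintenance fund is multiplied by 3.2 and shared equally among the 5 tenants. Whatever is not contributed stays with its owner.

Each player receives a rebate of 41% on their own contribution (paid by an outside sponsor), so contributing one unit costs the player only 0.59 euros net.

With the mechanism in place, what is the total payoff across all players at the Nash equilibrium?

The effective private return per unit is now (3.2/5) / 0.59 = 1.0847 > 1, so every player's dominant strategy flips to full contribution.
So the Nash equilibrium is full contribution by all 5; the group earns 5 × (32 × 0.41 + 3.2 × 32) = 577.60.

577.60 euros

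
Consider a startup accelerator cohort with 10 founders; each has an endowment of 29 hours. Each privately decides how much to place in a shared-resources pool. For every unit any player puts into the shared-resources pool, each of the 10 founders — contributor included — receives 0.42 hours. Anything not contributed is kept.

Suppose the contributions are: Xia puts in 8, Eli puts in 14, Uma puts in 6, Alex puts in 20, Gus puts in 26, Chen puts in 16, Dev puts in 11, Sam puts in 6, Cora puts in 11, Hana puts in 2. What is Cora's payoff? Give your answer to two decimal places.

Total contributed: 8 + 14 + 6 + 20 + 26 + 16 + 11 + 6 + 11 + 2 = 120.
Each receives 0.42 × 120 = 50.40 from the shared-resources pool.
Cora keeps 29 − 11 = 18, so Cora's payoff is 18 + 50.40 = 68.40.

68.40 hours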